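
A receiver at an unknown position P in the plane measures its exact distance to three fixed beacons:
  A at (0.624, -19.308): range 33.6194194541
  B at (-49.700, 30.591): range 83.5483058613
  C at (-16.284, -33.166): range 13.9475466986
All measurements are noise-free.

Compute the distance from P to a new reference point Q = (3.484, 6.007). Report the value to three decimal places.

57.336

eq1: (x − 0.624)² + (y + 19.308)² = 33.6194194541²
eq2: (x + 49.700)² + (y − 30.591)² = 83.5483058613²
eq3: (x + 16.284)² + (y + 33.166)² = 13.9475466986²
eq3−eq1, eq3−eq2 (x²,y² cancel):
  33.816·x + 27.716·y = -1927.695278
  -66.832·x + 127.514·y = -4745.038284
det = 33.816·127.514 − 27.716·-66.832 = 6164.329136
x = (-1927.695278·127.514 − 27.716·-4745.038284) / 6164.329136 = -18.541297
y = (33.816·-4745.038284 − -1927.695278·-66.832) / 6164.329136 = -46.929672
|P − Q| = √((-18.541297 − 3.484)² + (-46.929672 − 6.007)²) = 57.335896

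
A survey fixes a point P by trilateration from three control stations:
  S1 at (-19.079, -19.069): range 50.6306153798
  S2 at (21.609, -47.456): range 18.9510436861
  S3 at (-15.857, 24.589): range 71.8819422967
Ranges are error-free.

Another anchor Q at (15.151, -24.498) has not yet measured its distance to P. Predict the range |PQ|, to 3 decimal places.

eq1: (x + 19.079)² + (y + 19.069)² = 50.6306153798²
eq2: (x − 21.609)² + (y + 47.456)² = 18.9510436861²
eq3: (x + 15.857)² + (y − 24.589)² = 71.8819422967²
eq3−eq1, eq3−eq2 (x²,y² cancel):
  -6.444·x − 87.316·y = 2475.126047
  74.932·x − 144.090·y = 6670.829019
det = -6.444·-144.090 − -87.316·74.932 = 7471.278472
x = (2475.126047·-144.090 − -87.316·6670.829019) / 7471.278472 = 30.226312
y = (-6.444·6670.829019 − 2475.126047·74.932) / 7471.278472 = -30.577493
|P − Q| = √((30.226312 − 15.151)² + (-30.577493 − -24.498)²) = 16.255008

16.255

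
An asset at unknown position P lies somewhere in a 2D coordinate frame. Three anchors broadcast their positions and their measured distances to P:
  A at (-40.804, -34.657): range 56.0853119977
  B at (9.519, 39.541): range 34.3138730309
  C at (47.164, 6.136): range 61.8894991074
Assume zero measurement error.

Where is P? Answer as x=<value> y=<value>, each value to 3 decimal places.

x=-14.133 y=14.681

eq1: (x + 40.804)² + (y + 34.657)² = 56.0853119977²
eq2: (x − 9.519)² + (y − 39.541)² = 34.3138730309²
eq3: (x − 47.164)² + (y − 6.136)² = 61.8894991074²
eq2−eq1, eq2−eq3 (x²,y² cancel):
  -100.646·x − 148.396·y = -756.148316
  75.290·x − 66.810·y = -2044.876867
det = -100.646·-66.810 − -148.396·75.290 = 17896.894100
x = (-756.148316·-66.810 − -148.396·-2044.876867) / 17896.894100 = -14.132803
y = (-100.646·-2044.876867 − -756.148316·75.290) / 17896.894100 = 14.680708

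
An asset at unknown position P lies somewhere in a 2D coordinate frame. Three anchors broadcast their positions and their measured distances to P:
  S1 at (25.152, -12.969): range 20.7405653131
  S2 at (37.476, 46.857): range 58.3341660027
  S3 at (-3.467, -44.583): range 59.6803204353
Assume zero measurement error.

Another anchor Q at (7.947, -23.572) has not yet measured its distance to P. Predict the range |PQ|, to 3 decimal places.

eq1: (x − 25.152)² + (y + 12.969)² = 20.7405653131²
eq2: (x − 37.476)² + (y − 46.857)² = 58.3341660027²
eq3: (x + 3.467)² + (y + 44.583)² = 59.6803204353²
eq3−eq2, eq3−eq1 (x²,y² cancel):
  81.886·x + 182.880·y = 1759.230771
  57.238·x + 63.228·y = 1932.723685
det = 81.886·63.228 − 182.880·57.238 = -5290.197432
x = (1759.230771·63.228 − 182.880·1932.723685) / -5290.197432 = 45.787301
y = (81.886·1932.723685 − 1759.230771·57.238) / -5290.197432 = -10.882044
|P − Q| = √((45.787301 − 7.947)² + (-10.882044 − -23.572)²) = 39.911444

39.911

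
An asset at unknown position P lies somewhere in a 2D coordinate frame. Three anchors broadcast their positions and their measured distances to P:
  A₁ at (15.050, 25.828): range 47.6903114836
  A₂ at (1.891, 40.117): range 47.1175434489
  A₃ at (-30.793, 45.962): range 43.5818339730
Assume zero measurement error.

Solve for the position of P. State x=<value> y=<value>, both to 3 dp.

x=-26.592 y=2.583

eq1: (x − 15.050)² + (y − 25.828)² = 47.6903114836²
eq2: (x − 1.891)² + (y − 40.117)² = 47.1175434489²
eq3: (x + 30.793)² + (y − 45.962)² = 43.5818339730²
eq2−eq1, eq2−eq3 (x²,y² cancel):
  26.318·x − 28.578·y = -773.664395
  -65.368·x + 11.690·y = 1768.451371
det = 26.318·11.690 − -28.578·-65.368 = -1560.429284
x = (-773.664395·11.690 − -28.578·1768.451371) / -1560.429284 = -26.591828
y = (26.318·1768.451371 − -773.664395·-65.368) / -1560.429284 = 2.583130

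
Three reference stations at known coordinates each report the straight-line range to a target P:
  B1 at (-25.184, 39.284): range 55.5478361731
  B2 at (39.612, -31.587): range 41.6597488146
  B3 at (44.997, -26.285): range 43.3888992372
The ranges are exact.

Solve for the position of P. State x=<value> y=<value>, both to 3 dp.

x=6.443 y=-6.381

eq1: (x + 25.184)² + (y − 39.284)² = 55.5478361731²
eq2: (x − 39.612)² + (y + 31.587)² = 41.6597488146²
eq3: (x − 44.997)² + (y + 26.285)² = 43.3888992372²
eq2−eq3, eq2−eq1 (x²,y² cancel):
  10.770·x + 10.604·y = 1.720215
  -129.592·x + 141.742·y = -1739.410033
det = 10.770·141.742 − 10.604·-129.592 = 2900.754908
x = (1.720215·141.742 − 10.604·-1739.410033) / 2900.754908 = 6.442644
y = (10.770·-1739.410033 − 1.720215·-129.592) / 2900.754908 = -6.381277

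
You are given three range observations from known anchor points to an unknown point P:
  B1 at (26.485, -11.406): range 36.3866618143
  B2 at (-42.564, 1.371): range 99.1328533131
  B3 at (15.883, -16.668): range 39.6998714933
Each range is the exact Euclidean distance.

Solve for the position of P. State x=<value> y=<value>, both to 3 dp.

eq1: (x − 26.485)² + (y + 11.406)² = 36.3866618143²
eq2: (x + 42.564)² + (y − 1.371)² = 99.1328533131²
eq3: (x − 15.883)² + (y + 16.668)² = 39.6998714933²
eq3−eq2, eq3−eq1 (x²,y² cancel):
  -116.894·x + 36.078·y = -6967.760985
  21.204·x + 10.524·y = 553.550787
det = -116.894·10.524 − 36.078·21.204 = -1995.190368
x = (-6967.760985·10.524 − 36.078·553.550787) / -1995.190368 = 46.762316
y = (-116.894·553.550787 − -6967.760985·21.204) / -1995.190368 = -41.618905

x=46.762 y=-41.619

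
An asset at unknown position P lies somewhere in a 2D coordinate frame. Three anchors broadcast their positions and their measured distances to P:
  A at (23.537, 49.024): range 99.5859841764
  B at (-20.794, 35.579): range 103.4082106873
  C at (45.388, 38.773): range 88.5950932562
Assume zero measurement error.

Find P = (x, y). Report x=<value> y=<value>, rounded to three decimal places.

x=37.968 y=-49.511

eq1: (x − 23.537)² + (y − 49.024)² = 99.5859841764²
eq2: (x + 20.794)² + (y − 35.579)² = 103.4082106873²
eq3: (x − 45.388)² + (y − 38.773)² = 88.5950932562²
eq3−eq2, eq3−eq1 (x²,y² cancel):
  -132.364·x − 6.388·y = -4709.327884
  -43.702·x + 20.502·y = -2674.350823
det = -132.364·20.502 − -6.388·-43.702 = -2992.895104
x = (-4709.327884·20.502 − -6.388·-2674.350823) / -2992.895104 = 37.968051
y = (-132.364·-2674.350823 − -4709.327884·-43.702) / -2992.895104 = -49.510831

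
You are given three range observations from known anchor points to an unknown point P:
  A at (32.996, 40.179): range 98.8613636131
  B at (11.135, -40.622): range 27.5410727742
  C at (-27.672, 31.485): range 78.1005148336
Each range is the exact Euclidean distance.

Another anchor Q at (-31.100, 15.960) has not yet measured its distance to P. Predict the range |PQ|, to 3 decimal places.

63.526

eq1: (x − 32.996)² + (y − 40.179)² = 98.8613636131²
eq2: (x − 11.135)² + (y + 40.622)² = 27.5410727742²
eq3: (x + 27.672)² + (y − 31.485)² = 78.1005148336²
eq1−eq3, eq1−eq2 (x²,y² cancel):
  -121.336·x − 17.388·y = 2727.835550
  -43.722·x − 161.602·y = 8086.105578
det = -121.336·-161.602 − -17.388·-43.722 = 18847.902136
x = (2727.835550·-161.602 − -17.388·8086.105578) / 18847.902136 = -15.928695
y = (-121.336·8086.105578 − 2727.835550·-43.722) / 18847.902136 = -45.727597
|P − Q| = √((-15.928695 − -31.100)² + (-45.727597 − 15.960)²) = 63.525807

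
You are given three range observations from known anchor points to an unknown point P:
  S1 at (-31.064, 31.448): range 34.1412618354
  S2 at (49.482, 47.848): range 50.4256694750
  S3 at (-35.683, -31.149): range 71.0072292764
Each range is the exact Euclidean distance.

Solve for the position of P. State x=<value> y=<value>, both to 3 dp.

x=2.944 y=28.433

eq1: (x + 31.064)² + (y − 31.448)² = 34.1412618354²
eq2: (x − 49.482)² + (y − 47.848)² = 50.4256694750²
eq3: (x + 35.683)² + (y + 31.149)² = 71.0072292764²
eq2−eq3, eq2−eq1 (x²,y² cancel):
  -170.330·x − 157.994·y = -4993.641206
  -161.092·x − 32.800·y = -1406.828246
det = -170.330·-32.800 − -157.994·-161.092 = -19864.745448
x = (-4993.641206·-32.800 − -157.994·-1406.828246) / -19864.745448 = 2.943858
y = (-170.330·-1406.828246 − -4993.641206·-161.092) / -19864.745448 = 28.432813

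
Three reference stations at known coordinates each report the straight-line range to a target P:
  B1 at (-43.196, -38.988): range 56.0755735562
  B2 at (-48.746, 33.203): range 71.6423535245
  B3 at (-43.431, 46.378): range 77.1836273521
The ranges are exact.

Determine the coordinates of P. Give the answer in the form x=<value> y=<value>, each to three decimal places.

x=6.306 y=-12.644

eq1: (x + 43.196)² + (y + 38.988)² = 56.0755735562²
eq2: (x + 48.746)² + (y − 33.203)² = 71.6423535245²
eq3: (x + 43.431)² + (y − 46.378)² = 77.1836273521²
eq2−eq3, eq2−eq1 (x²,y² cancel):
  10.630·x + 26.350·y = -266.126593
  11.100·x − 144.382·y = 1895.503704
det = 10.630·-144.382 − 26.350·11.100 = -1827.265660
x = (-266.126593·-144.382 − 26.350·1895.503704) / -1827.265660 = 6.305943
y = (10.630·1895.503704 − -266.126593·11.100) / -1827.265660 = -12.643596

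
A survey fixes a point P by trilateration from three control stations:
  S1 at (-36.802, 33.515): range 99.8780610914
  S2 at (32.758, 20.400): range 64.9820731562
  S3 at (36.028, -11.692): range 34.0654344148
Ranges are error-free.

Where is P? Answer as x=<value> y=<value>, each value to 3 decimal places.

x=25.910 y=-44.220

eq1: (x + 36.802)² + (y − 33.515)² = 99.8780610914²
eq2: (x − 32.758)² + (y − 20.400)² = 64.9820731562²
eq3: (x − 36.028)² + (y + 11.692)² = 34.0654344148²
eq2−eq3, eq2−eq1 (x²,y² cancel):
  6.540·x − 64.184·y = 3007.689094
  -139.120·x + 26.230·y = -4764.561391
det = 6.540·26.230 − -64.184·-139.120 = -8757.733880
x = (3007.689094·26.230 − -64.184·-4764.561391) / -8757.733880 = 25.910461
y = (6.540·-4764.561391 − 3007.689094·-139.120) / -8757.733880 = -44.220284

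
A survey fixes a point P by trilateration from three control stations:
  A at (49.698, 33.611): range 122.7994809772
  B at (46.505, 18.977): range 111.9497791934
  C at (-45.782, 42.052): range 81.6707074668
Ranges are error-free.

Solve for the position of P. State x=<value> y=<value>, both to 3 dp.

x=-48.922 y=-39.558

eq1: (x − 49.698)² + (y − 33.611)² = 122.7994809772²
eq2: (x − 46.505)² + (y − 18.977)² = 111.9497791934²
eq3: (x + 45.782)² + (y − 42.052)² = 81.6707074668²
eq2−eq1, eq2−eq3 (x²,y² cancel):
  6.386·x + 29.268·y = -1470.210496
  -184.574·x + 46.150·y = 7204.169277
det = 6.386·46.150 − 29.268·-184.574 = 5696.825732
x = (-1470.210496·46.150 − 29.268·7204.169277) / 5696.825732 = -48.922304
y = (6.386·7204.169277 − -1470.210496·-184.574) / 5696.825732 = -39.558312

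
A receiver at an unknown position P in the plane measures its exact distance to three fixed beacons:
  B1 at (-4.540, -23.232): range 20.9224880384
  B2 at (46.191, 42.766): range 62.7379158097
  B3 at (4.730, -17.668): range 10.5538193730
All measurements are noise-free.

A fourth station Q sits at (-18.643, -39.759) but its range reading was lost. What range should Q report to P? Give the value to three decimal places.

42.569

eq1: (x + 4.540)² + (y + 23.232)² = 20.9224880384²
eq2: (x − 46.191)² + (y − 42.766)² = 62.7379158097²
eq3: (x − 4.730)² + (y + 17.668)² = 10.5538193730²
eq3−eq2, eq3−eq1 (x²,y² cancel):
  82.922·x + 120.868·y = -196.654864
  -18.540·x − 11.128·y = -100.561102
det = 82.922·-11.128 − 120.868·-18.540 = 1318.136704
x = (-196.654864·-11.128 − 120.868·-100.561102) / 1318.136704 = 10.881265
y = (82.922·-100.561102 − -196.654864·-18.540) / 1318.136704 = -9.092159
|P − Q| = √((10.881265 − -18.643)² + (-9.092159 − -39.759)²) = 42.569206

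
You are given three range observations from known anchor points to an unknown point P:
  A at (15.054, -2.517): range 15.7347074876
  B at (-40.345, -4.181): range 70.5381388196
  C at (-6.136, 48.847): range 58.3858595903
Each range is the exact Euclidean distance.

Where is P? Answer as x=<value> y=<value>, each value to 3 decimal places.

eq1: (x − 15.054)² + (y + 2.517)² = 15.7347074876²
eq2: (x + 40.345)² + (y + 4.181)² = 70.5381388196²
eq3: (x + 6.136)² + (y − 48.847)² = 58.3858595903²
eq3−eq1, eq3−eq2 (x²,y² cancel):
  42.380·x − 102.728·y = 970.605880
  -68.418·x − 106.056·y = -2345.200547
det = 42.380·-106.056 − -102.728·-68.418 = -11523.097584
x = (970.605880·-106.056 − -102.728·-2345.200547) / -11523.097584 = 29.840617
y = (42.380·-2345.200547 − 970.605880·-68.418) / -11523.097584 = 2.862311

x=29.841 y=2.862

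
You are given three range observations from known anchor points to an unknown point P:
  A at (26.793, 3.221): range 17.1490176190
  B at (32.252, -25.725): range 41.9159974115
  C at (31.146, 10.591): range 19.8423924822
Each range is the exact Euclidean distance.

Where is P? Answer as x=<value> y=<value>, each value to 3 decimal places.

x=11.304 y=10.581

eq1: (x − 26.793)² + (y − 3.221)² = 17.1490176190²
eq2: (x − 32.252)² + (y + 25.725)² = 41.9159974115²
eq3: (x − 31.146)² + (y − 10.591)² = 19.8423924822²
eq2−eq1, eq2−eq3 (x²,y² cancel):
  -10.918·x + 57.892·y = 489.134595
  -2.212·x + 72.632·y = 743.505768
det = -10.918·72.632 − 57.892·-2.212 = -664.939072
x = (489.134595·72.632 − 57.892·743.505768) / -664.939072 = 11.303610
y = (-10.918·743.505768 − 489.134595·-2.212) / -664.939072 = 10.580865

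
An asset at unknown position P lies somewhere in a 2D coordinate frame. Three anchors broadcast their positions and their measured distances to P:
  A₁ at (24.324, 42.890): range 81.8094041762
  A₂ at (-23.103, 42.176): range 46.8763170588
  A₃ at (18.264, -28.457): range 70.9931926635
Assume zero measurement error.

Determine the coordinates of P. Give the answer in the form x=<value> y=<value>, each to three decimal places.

x=-46.162 y=1.364

eq1: (x − 24.324)² + (y − 42.890)² = 81.8094041762²
eq2: (x + 23.103)² + (y − 42.176)² = 46.8763170588²
eq3: (x − 18.264)² + (y + 28.457)² = 70.9931926635²
eq1−eq2, eq1−eq3 (x²,y² cancel):
  -94.854·x − 1.428·y = 4376.744020
  -12.120·x − 142.694·y = 364.910676
det = -94.854·-142.694 − -1.428·-12.120 = 13517.789316
x = (4376.744020·-142.694 − -1.428·364.910676) / 13517.789316 = -46.162431
y = (-94.854·364.910676 − 4376.744020·-12.120) / 13517.789316 = 1.363603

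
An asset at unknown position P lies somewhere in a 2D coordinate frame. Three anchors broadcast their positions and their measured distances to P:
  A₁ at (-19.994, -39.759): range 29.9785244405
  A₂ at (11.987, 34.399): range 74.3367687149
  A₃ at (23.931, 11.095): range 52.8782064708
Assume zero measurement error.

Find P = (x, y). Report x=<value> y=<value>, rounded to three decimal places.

x=9.984 y=-39.911

eq1: (x + 19.994)² + (y + 39.759)² = 29.9785244405²
eq2: (x − 11.987)² + (y − 34.399)² = 74.3367687149²
eq3: (x − 23.931)² + (y − 11.095)² = 52.8782064708²
eq2−eq3, eq2−eq1 (x²,y² cancel):
  23.888·x − 46.608·y = 2098.662879
  -63.962·x − 148.316·y = 5280.802002
det = 23.888·-148.316 − -46.608·-63.962 = -6524.113504
x = (2098.662879·-148.316 − -46.608·5280.802002) / -6524.113504 = 9.984140
y = (23.888·5280.802002 − 2098.662879·-63.962) / -6524.113504 = -39.910782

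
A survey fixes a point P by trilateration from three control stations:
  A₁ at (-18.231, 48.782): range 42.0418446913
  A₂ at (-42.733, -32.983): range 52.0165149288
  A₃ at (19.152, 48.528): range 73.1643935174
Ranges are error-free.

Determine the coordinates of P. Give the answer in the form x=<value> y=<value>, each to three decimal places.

x=-47.699 y=18.796

eq1: (x + 18.231)² + (y − 48.782)² = 42.0418446913²
eq2: (x + 42.733)² + (y + 32.983)² = 52.0165149288²
eq3: (x − 19.152)² + (y − 48.528)² = 73.1643935174²
eq1−eq2, eq1−eq3 (x²,y² cancel):
  -49.004·x − 163.530·y = -736.266427
  74.766·x − 0.508·y = -3575.798771
det = -49.004·-0.508 − -163.530·74.766 = 12251.378012
x = (-736.266427·-0.508 − -163.530·-3575.798771) / 12251.378012 = -47.698826
y = (-49.004·-3575.798771 − -736.266427·74.766) / 12251.378012 = 18.795938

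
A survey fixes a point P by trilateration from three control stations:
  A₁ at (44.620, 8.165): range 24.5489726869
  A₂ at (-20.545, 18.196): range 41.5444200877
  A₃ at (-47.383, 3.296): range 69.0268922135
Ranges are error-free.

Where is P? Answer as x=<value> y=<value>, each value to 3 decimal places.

eq1: (x − 44.620)² + (y − 8.165)² = 24.5489726869²
eq2: (x + 20.545)² + (y − 18.196)² = 41.5444200877²
eq3: (x + 47.383)² + (y − 3.296)² = 69.0268922135²
eq1−eq2, eq1−eq3 (x²,y² cancel):
  -130.330·x + 20.062·y = -2427.706964
  -184.006·x − 9.738·y = -3963.659109
det = -130.330·-9.738 − 20.062·-184.006 = 4960.681912
x = (-2427.706964·-9.738 − 20.062·-3963.659109) / 4960.681912 = 20.795516
y = (-130.330·-3963.659109 − -2427.706964·-184.006) / 4960.681912 = 14.084968

x=20.796 y=14.085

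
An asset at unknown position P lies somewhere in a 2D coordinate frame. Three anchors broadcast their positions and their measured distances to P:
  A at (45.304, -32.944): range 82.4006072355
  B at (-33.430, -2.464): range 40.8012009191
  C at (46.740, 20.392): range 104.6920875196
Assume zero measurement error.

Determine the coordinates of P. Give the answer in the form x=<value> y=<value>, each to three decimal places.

eq1: (x − 45.304)² + (y + 32.944)² = 82.4006072355²
eq2: (x + 33.430)² + (y + 2.464)² = 40.8012009191²
eq3: (x − 46.740)² + (y − 20.392)² = 104.6920875196²
eq1−eq3, eq1−eq2 (x²,y² cancel):
  2.872·x + 106.672·y = -4707.871404
  -157.468·x + 60.960·y = 3110.998720
det = 2.872·60.960 − 106.672·-157.468 = 16972.503616
x = (-4707.871404·60.960 − 106.672·3110.998720) / 16972.503616 = -36.461816
y = (2.872·3110.998720 − -4707.871404·-157.468) / 16972.503616 = -43.152402

x=-36.462 y=-43.152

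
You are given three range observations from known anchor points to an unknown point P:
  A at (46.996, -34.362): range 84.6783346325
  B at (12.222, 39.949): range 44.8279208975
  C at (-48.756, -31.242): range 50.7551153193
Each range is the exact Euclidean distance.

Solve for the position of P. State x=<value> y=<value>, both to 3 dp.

eq1: (x − 46.996)² + (y + 34.362)² = 84.6783346325²
eq2: (x − 12.222)² + (y − 39.949)² = 44.8279208975²
eq3: (x + 48.756)² + (y + 31.242)² = 50.7551153193²
eq1−eq3, eq1−eq2 (x²,y² cancel):
  -191.504·x + 6.240·y = 4558.177665
  -69.548·x + 148.622·y = 3516.806689
det = -191.504·148.622 − 6.240·-69.548 = -28027.727968
x = (4558.177665·148.622 − 6.240·3516.806689) / -28027.727968 = -23.387576
y = (-191.504·3516.806689 − 4558.177665·-69.548) / -28027.727968 = 12.718491

x=-23.388 y=12.718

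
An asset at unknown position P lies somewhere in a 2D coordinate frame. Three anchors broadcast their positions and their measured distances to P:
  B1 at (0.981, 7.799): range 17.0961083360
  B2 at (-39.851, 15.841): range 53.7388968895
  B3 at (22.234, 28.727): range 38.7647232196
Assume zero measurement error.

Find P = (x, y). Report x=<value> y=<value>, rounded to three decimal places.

eq1: (x − 0.981)² + (y − 7.799)² = 17.0961083360²
eq2: (x + 39.851)² + (y − 15.841)² = 53.7388968895²
eq3: (x − 22.234)² + (y − 28.727)² = 38.7647232196²
eq1−eq2, eq1−eq3 (x²,y² cancel):
  -81.664·x + 16.084·y = -818.339399
  42.506·x + 41.856·y = 47.377677
det = -81.664·41.856 − 16.084·42.506 = -4101.794888
x = (-818.339399·41.856 − 16.084·47.377677) / -4101.794888 = 8.536369
y = (-81.664·47.377677 − -818.339399·42.506) / -4101.794888 = -7.537014

x=8.536 y=-7.537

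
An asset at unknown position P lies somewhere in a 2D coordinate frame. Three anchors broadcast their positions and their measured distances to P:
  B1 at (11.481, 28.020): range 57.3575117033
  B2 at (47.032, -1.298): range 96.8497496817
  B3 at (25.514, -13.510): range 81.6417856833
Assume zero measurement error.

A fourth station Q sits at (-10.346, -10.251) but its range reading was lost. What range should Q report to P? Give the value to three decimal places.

eq1: (x − 11.481)² + (y − 28.020)² = 57.3575117033²
eq2: (x − 47.032)² + (y + 1.298)² = 96.8497496817²
eq3: (x − 25.514)² + (y + 13.510)² = 81.6417856833²
eq3−eq2, eq3−eq1 (x²,y² cancel):
  43.036·x + 24.424·y = -1334.283312
  -28.066·x + 83.060·y = 3458.946486
det = 43.036·83.060 − 24.424·-28.066 = 4260.054144
x = (-1334.283312·83.060 − 24.424·3458.946486) / 4260.054144 = -45.846103
y = (43.036·3458.946486 − -1334.283312·-28.066) / 4260.054144 = 26.152537
|P − Q| = √((-45.846103 − -10.346)² + (26.152537 − -10.251)²) = 50.847565

50.848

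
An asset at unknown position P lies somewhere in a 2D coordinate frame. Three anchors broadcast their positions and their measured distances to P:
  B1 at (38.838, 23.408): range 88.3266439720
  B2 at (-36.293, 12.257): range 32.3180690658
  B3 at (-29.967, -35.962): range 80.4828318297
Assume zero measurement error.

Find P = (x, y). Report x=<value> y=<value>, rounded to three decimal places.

eq1: (x − 38.838)² + (y − 23.408)² = 88.3266439720²
eq2: (x + 36.293)² + (y − 12.257)² = 32.3180690658²
eq3: (x + 29.967)² + (y + 35.962)² = 80.4828318297²
eq1−eq2, eq1−eq3 (x²,y² cancel):
  -150.262·x − 22.302·y = 6168.229637
  -137.610·x − 118.740·y = 1459.071641
det = -150.262·-118.740 − -22.302·-137.610 = 14773.131660
x = (6168.229637·-118.740 − -22.302·1459.071641) / 14773.131660 = -47.374882
y = (-150.262·1459.071641 − 6168.229637·-137.610) / 14773.131660 = 42.615680

x=-47.375 y=42.616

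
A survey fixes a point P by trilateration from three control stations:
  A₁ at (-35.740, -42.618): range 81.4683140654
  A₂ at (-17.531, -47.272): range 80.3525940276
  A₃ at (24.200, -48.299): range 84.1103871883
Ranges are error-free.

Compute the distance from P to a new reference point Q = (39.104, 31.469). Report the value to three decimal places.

41.221

eq1: (x + 35.740)² + (y + 42.618)² = 81.4683140654²
eq2: (x + 17.531)² + (y + 47.272)² = 80.3525940276²
eq3: (x − 24.200)² + (y + 48.299)² = 84.1103871883²
eq1−eq3, eq1−eq2 (x²,y² cancel):
  119.880·x − 11.362·y = -612.679159
  36.418·x − 9.308·y = -371.116749
det = 119.880·-9.308 − -11.362·36.418 = -702.061724
x = (-612.679159·-9.308 − -11.362·-371.116749) / -702.061724 = -2.116892
y = (119.880·-371.116749 − -612.679159·36.418) / -702.061724 = 31.588286
|P − Q| = √((-2.116892 − 39.104)² + (31.588286 − 31.469)²) = 41.221065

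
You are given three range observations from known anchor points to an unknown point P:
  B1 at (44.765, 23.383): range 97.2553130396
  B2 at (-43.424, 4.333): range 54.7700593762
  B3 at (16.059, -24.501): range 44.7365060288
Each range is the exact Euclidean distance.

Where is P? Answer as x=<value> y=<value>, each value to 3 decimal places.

eq1: (x − 44.765)² + (y − 23.383)² = 97.2553130396²
eq2: (x + 43.424)² + (y − 4.333)² = 54.7700593762²
eq3: (x − 16.059)² + (y + 24.501)² = 44.7365060288²
eq2−eq3, eq2−eq1 (x²,y² cancel):
  118.966·x − 57.668·y = -47.823751
  176.378·x + 38.100·y = -5812.585261
det = 118.966·38.100 − -57.668·176.378 = 14703.971104
x = (-47.823751·38.100 − -57.668·-5812.585261) / 14703.971104 = -22.920492
y = (118.966·-5812.585261 − -47.823751·176.378) / 14703.971104 = -46.454455

x=-22.920 y=-46.454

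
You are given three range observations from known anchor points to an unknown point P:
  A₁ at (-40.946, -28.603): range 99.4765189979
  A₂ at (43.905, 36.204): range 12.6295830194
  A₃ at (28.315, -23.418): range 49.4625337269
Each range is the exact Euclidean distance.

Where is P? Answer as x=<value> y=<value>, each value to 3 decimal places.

eq1: (x + 40.946)² + (y + 28.603)² = 99.4765189979²
eq2: (x − 43.905)² + (y − 36.204)² = 12.6295830194²
eq3: (x − 28.315)² + (y + 23.418)² = 49.4625337269²
eq2−eq3, eq2−eq1 (x²,y² cancel):
  -31.180·x − 119.244·y = -4175.272567
  -169.702·x − 129.614·y = -10479.743581
det = -31.180·-129.614 − -119.244·-169.702 = -16194.580768
x = (-4175.272567·-129.614 − -119.244·-10479.743581) / -16194.580768 = 43.747521
y = (-31.180·-10479.743581 − -4175.272567·-169.702) / -16194.580768 = 23.575399

x=43.748 y=23.575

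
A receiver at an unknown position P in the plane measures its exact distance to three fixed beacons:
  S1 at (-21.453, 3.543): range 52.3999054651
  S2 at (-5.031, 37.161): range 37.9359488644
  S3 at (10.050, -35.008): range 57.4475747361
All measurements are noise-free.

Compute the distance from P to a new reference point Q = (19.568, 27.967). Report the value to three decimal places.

12.370

eq1: (x + 21.453)² + (y − 3.543)² = 52.3999054651²
eq2: (x + 5.031)² + (y − 37.161)² = 37.9359488644²
eq3: (x − 10.050)² + (y + 35.008)² = 57.4475747361²
eq2−eq3, eq2−eq1 (x²,y² cancel):
  30.162·x − 144.338·y = -1940.775945
  -32.844·x − 67.236·y = -2240.080701
det = 30.162·-67.236 − -144.338·-32.844 = -6768.609504
x = (-1940.775945·-67.236 − -144.338·-2240.080701) / -6768.609504 = 28.490158
y = (30.162·-2240.080701 − -1940.775945·-32.844) / -6768.609504 = 19.399577
|P − Q| = √((28.490158 − 19.568)² + (19.399577 − 27.967)²) = 12.369545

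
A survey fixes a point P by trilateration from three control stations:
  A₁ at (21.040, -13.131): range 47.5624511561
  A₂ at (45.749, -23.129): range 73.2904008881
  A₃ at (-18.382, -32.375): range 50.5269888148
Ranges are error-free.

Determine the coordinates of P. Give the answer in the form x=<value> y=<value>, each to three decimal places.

x=-14.892 y=18.031

eq1: (x − 21.040)² + (y + 13.131)² = 47.5624511561²
eq2: (x − 45.749)² + (y + 23.129)² = 73.2904008881²
eq3: (x + 18.382)² + (y + 32.375)² = 50.5269888148²
eq2−eq1, eq2−eq3 (x²,y² cancel):
  -49.418·x + 19.996·y = 1096.479221
  -128.262·x − 18.492·y = 1576.623171
det = -49.418·-18.492 − 19.996·-128.262 = 3478.564608
x = (1096.479221·-18.492 − 19.996·1576.623171) / 3478.564608 = -14.891847
y = (-49.418·1576.623171 − 1096.479221·-128.262) / 3478.564608 = 18.031303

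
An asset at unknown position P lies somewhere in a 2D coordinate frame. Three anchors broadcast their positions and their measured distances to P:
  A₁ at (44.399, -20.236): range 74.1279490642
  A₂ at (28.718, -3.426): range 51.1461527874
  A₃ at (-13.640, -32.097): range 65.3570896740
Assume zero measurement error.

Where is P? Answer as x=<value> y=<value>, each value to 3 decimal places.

x=-7.240 y=32.946

eq1: (x − 44.399)² + (y + 20.236)² = 74.1279490642²
eq2: (x − 28.718)² + (y + 3.426)² = 51.1461527874²
eq3: (x + 13.640)² + (y + 32.097)² = 65.3570896740²
eq1−eq2, eq1−eq3 (x²,y² cancel):
  -31.362·x + 33.620·y = 1334.717991
  -116.078·x − 23.722·y = 58.903774
det = -31.362·-23.722 − 33.620·-116.078 = 4646.511724
x = (1334.717991·-23.722 − 33.620·58.903774) / 4646.511724 = -7.240383
y = (-31.362·58.903774 − 1334.717991·-116.078) / 4646.511724 = 32.946017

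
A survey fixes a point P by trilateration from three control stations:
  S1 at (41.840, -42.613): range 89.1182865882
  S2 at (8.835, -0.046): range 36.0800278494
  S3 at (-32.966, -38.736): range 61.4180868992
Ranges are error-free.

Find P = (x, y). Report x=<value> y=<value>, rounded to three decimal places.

x=-20.220 y=21.345

eq1: (x − 41.840)² + (y + 42.613)² = 89.1182865882²
eq2: (x − 8.835)² + (y + 0.046)² = 36.0800278494²
eq3: (x + 32.966)² + (y + 38.736)² = 61.4180868992²
eq3−eq1, eq3−eq2 (x²,y² cancel):
  149.612·x − 7.754·y = -3190.669089
  83.602·x + 77.380·y = -38.762522
det = 149.612·77.380 − -7.754·83.602 = 12225.226468
x = (-3190.669089·77.380 − -7.754·-38.762522) / 12225.226468 = -20.220038
y = (149.612·-38.762522 − -3190.669089·83.602) / 12225.226468 = 21.344961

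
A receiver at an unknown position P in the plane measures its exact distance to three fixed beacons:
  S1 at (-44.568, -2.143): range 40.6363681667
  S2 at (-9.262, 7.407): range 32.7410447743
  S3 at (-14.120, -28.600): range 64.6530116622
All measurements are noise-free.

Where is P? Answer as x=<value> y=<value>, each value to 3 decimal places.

eq1: (x + 44.568)² + (y + 2.143)² = 40.6363681667²
eq2: (x + 9.262)² + (y − 7.407)² = 32.7410447743²
eq3: (x + 14.120)² + (y + 28.600)² = 64.6530116622²
eq3−eq1, eq3−eq2 (x²,y² cancel):
  -60.896·x + 52.914·y = 3502.262172
  9.716·x + 72.014·y = 2231.349797
det = -60.896·72.014 − 52.914·9.716 = -4899.476968
x = (3502.262172·72.014 − 52.914·2231.349797) / -4899.476968 = -27.378895
y = (-60.896·2231.349797 − 3502.262172·9.716) / -4899.476968 = 34.678856

x=-27.379 y=34.679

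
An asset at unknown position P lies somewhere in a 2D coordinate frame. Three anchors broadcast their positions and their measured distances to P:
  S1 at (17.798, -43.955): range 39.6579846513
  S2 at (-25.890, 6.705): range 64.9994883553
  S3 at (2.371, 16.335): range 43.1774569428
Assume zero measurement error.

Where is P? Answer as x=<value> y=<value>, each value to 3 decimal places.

eq1: (x − 17.798)² + (y + 43.955)² = 39.6579846513²
eq2: (x + 25.890)² + (y − 6.705)² = 64.9994883553²
eq3: (x − 2.371)² + (y − 16.335)² = 43.1774569428²
eq2−eq1, eq2−eq3 (x²,y² cancel):
  87.376·x − 101.320·y = 4185.739444
  56.522·x + 19.260·y = 1917.845439
det = 87.376·19.260 − -101.320·56.522 = 7409.670800
x = (4185.739444·19.260 − -101.320·1917.845439) / 7409.670800 = 37.104677
y = (87.376·1917.845439 − 4185.739444·56.522) / 7409.670800 = -9.313869

x=37.105 y=-9.314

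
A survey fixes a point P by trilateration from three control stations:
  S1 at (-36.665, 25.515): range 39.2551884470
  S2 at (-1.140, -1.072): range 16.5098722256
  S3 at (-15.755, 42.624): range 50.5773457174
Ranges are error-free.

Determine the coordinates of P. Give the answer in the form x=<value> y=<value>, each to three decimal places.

x=-16.148 y=-7.952

eq1: (x + 36.665)² + (y − 25.515)² = 39.2551884470²
eq2: (x + 1.140)² + (y + 1.072)² = 16.5098722256²
eq3: (x + 15.755)² + (y − 42.624)² = 50.5773457174²
eq3−eq1, eq3−eq2 (x²,y² cancel):
  -41.820·x − 34.218·y = 947.410129
  29.230·x − 87.392·y = 222.915402
det = -41.820·-87.392 − -34.218·29.230 = 4654.925580
x = (947.410129·-87.392 − -34.218·222.915402) / 4654.925580 = -16.148131
y = (-41.820·222.915402 − 947.410129·29.230) / 4654.925580 = -7.951818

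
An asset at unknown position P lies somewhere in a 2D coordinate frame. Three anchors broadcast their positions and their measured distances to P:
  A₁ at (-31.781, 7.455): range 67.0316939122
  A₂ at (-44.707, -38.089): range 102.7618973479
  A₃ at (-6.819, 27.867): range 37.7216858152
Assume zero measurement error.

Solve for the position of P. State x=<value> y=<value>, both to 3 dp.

eq1: (x + 31.781)² + (y − 7.455)² = 67.0316939122²
eq2: (x + 44.707)² + (y + 38.089)² = 102.7618973479²
eq3: (x + 6.819)² + (y − 27.867)² = 37.7216858152²
eq3−eq2, eq3−eq1 (x²,y² cancel):
  -75.776·x − 131.912·y = -6510.662646
  -49.924·x − 40.824·y = -2827.781872
det = -75.776·-40.824 − -131.912·-49.924 = -3492.095264
x = (-6510.662646·-40.824 − -131.912·-2827.781872) / -3492.095264 = 30.705654
y = (-75.776·-2827.781872 − -6510.662646·-49.924) / -3492.095264 = 31.717440

x=30.706 y=31.717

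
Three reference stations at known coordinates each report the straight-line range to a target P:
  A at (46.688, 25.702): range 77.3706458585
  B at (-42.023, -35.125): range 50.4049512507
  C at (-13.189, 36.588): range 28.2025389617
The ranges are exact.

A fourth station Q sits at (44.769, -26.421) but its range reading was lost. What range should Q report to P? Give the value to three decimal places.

eq1: (x − 46.688)² + (y − 25.702)² = 77.3706458585²
eq2: (x + 42.023)² + (y + 35.125)² = 50.4049512507²
eq3: (x + 13.189)² + (y − 36.588)² = 28.2025389617²
eq3−eq1, eq3−eq2 (x²,y² cancel):
  119.754·x − 21.772·y = -3863.102954
  -57.668·x − 143.426·y = -258.209218
det = 119.754·-143.426 − -21.772·-57.668 = -18431.384900
x = (-3863.102954·-143.426 − -21.772·-258.209218) / -18431.384900 = -29.756184
y = (119.754·-258.209218 − -3863.102954·-57.668) / -18431.384900 = 13.764511
|P − Q| = √((-29.756184 − 44.769)² + (13.764511 − -26.421)²) = 84.669229

84.669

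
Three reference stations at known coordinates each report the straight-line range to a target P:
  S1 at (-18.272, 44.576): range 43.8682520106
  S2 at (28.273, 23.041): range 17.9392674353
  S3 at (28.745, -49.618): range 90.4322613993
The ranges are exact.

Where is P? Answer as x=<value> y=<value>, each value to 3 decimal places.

x=25.429 y=40.753

eq1: (x + 18.272)² + (y − 44.576)² = 43.8682520106²
eq2: (x − 28.273)² + (y − 23.041)² = 17.9392674353²
eq3: (x − 28.745)² + (y + 49.618)² = 90.4322613993²
eq1−eq3, eq1−eq2 (x²,y² cancel):
  94.034·x − 188.388·y = -5286.235178
  93.090·x − 43.070·y = 611.970668
det = 94.034·-43.070 − -188.388·93.090 = 13486.994540
x = (-5286.235178·-43.070 − -188.388·611.970668) / 13486.994540 = 25.429393
y = (94.034·611.970668 − -5286.235178·93.090) / 13486.994540 = 40.753459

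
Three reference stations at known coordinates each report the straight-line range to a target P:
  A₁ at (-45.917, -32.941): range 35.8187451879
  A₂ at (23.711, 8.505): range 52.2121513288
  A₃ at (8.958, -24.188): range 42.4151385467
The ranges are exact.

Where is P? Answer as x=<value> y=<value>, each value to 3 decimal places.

x=-27.372 y=-2.297

eq1: (x + 45.917)² + (y + 32.941)² = 35.8187451879²
eq2: (x − 23.711)² + (y − 8.505)² = 52.2121513288²
eq3: (x − 8.958)² + (y + 24.188)² = 42.4151385467²
eq3−eq2, eq3−eq1 (x²,y² cancel):
  29.506·x + 65.386·y = -957.823330
  -109.750·x − 17.506·y = 3044.236733
det = 29.506·-17.506 − 65.386·-109.750 = 6659.581464
x = (-957.823330·-17.506 − 65.386·3044.236733) / 6659.581464 = -27.371511
y = (29.506·3044.236733 − -957.823330·-109.750) / 6659.581464 = -2.297121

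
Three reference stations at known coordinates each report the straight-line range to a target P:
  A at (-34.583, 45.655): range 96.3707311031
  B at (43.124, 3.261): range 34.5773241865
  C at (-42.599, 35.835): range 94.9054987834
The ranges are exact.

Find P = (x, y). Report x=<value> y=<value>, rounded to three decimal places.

eq1: (x + 34.583)² + (y − 45.655)² = 96.3707311031²
eq2: (x − 43.124)² + (y − 3.261)² = 34.5773241865²
eq3: (x + 42.599)² + (y − 35.835)² = 94.9054987834²
eq1−eq2, eq1−eq3 (x²,y² cancel):
  155.414·x − 84.788·y = 6681.677048
  -16.032·x − 19.640·y = 98.723226
det = 155.414·-19.640 − -84.788·-16.032 = -4411.652176
x = (6681.677048·-19.640 − -84.788·98.723226) / -4411.652176 = 27.848431
y = (155.414·98.723226 − 6681.677048·-16.032) / -4411.652176 = -27.759128

x=27.848 y=-27.759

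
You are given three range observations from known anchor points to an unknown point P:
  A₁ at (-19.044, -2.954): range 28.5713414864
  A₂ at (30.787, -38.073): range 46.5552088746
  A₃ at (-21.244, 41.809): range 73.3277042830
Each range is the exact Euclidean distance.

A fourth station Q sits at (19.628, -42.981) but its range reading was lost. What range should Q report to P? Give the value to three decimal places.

eq1: (x + 19.044)² + (y + 2.954)² = 28.5713414864²
eq2: (x − 30.787)² + (y + 38.073)² = 46.5552088746²
eq3: (x + 21.244)² + (y − 41.809)² = 73.3277042830²
eq1−eq2, eq1−eq3 (x²,y² cancel):
  99.662·x − 70.238·y = 674.926727
  -4.400·x + 89.526·y = -2732.730696
det = 99.662·89.526 − -70.238·-4.400 = 8613.293012
x = (674.926727·89.526 − -70.238·-2732.730696) / 8613.293012 = -15.269195
y = (99.662·-2732.730696 − 674.926727·-4.400) / 8613.293012 = -31.274883
|P − Q| = √((-15.269195 − 19.628)² + (-31.274883 − -42.981)²) = 36.808252

36.808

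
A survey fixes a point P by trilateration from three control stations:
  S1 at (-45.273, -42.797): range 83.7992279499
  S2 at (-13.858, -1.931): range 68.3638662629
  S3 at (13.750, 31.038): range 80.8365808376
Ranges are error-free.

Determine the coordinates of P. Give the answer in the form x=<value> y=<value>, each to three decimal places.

eq1: (x + 45.273)² + (y + 42.797)² = 83.7992279499²
eq2: (x + 13.858)² + (y + 1.931)² = 68.3638662629²
eq3: (x − 13.750)² + (y − 31.038)² = 80.8365808376²
eq1−eq3, eq1−eq2 (x²,y² cancel):
  118.046·x + 147.670·y = -2241.049991
  62.830·x + 81.732·y = -1336.762418
det = 118.046·81.732 − 147.670·62.830 = 370.029572
x = (-2241.049991·81.732 − 147.670·-1336.762418) / 370.029572 = 38.467759
y = (118.046·-1336.762418 − -2241.049991·62.830) / 370.029572 = -45.926831

x=38.468 y=-45.927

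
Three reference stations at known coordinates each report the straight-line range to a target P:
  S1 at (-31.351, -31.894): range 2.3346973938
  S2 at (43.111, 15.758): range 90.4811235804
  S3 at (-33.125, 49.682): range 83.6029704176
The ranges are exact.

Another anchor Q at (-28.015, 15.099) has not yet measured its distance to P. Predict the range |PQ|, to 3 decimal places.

49.224

eq1: (x + 31.351)² + (y + 31.894)² = 2.3346973938²
eq2: (x − 43.111)² + (y − 15.758)² = 90.4811235804²
eq3: (x + 33.125)² + (y − 49.682)² = 83.6029704176²
eq3−eq2, eq3−eq1 (x²,y² cancel):
  152.472·x − 67.848·y = -2656.070926
  3.548·x − 163.152·y = 5418.551539
det = 152.472·-163.152 − -67.848·3.548 = -24635.387040
x = (-2656.070926·-163.152 − -67.848·5418.551539) / -24635.387040 = -32.513440
y = (152.472·5418.551539 − -2656.070926·3.548) / -24635.387040 = -33.918734
|P − Q| = √((-32.513440 − -28.015)² + (-33.918734 − 15.099)²) = 49.223715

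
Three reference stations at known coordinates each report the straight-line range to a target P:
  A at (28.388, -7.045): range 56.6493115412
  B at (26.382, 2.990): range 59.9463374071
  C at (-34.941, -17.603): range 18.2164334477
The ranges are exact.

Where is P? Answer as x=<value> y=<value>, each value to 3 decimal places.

eq1: (x − 28.388)² + (y + 7.045)² = 56.6493115412²
eq2: (x − 26.382)² + (y − 2.990)² = 59.9463374071²
eq3: (x + 34.941)² + (y + 17.603)² = 18.2164334477²
eq2−eq3, eq2−eq1 (x²,y² cancel):
  -122.646·x − 41.186·y = 4087.513987
  4.012·x − 20.070·y = 534.979415
det = -122.646·-20.070 − -41.186·4.012 = 2626.743452
x = (4087.513987·-20.070 − -41.186·534.979415) / 2626.743452 = -22.843016
y = (-122.646·534.979415 − 4087.513987·4.012) / 2626.743452 = -31.222003

x=-22.843 y=-31.222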